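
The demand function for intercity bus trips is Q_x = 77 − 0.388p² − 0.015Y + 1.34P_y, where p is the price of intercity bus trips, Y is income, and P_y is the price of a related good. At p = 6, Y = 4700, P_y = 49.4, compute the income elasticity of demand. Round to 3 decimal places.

-1.200

Substituting, Q_x = 77 − 0.388(6)² − 0.015(4700) + 1.34(49.4) = 77 − 13.968 − 70.5 + 66.196 = 58.728.
∂Q_x/∂Y = −0.015, so E_I = -0.015·(4700/58.728) ≈ -1.200.
E_I < 0: inferior good.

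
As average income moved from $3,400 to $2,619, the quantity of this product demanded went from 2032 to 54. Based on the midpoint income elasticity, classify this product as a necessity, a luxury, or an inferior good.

%ΔQ = (54 − 2032)/[(2032+54)/2] = -1978/1043 ≈ -1.8965.
%ΔI = (2,619 − 3,400)/[(3,400+2,619)/2] = -781/3009.5 ≈ -0.2595.
E_I = %ΔQ/%ΔI ≈ 7.308.
E_I > 1: normal good (luxury).

luxury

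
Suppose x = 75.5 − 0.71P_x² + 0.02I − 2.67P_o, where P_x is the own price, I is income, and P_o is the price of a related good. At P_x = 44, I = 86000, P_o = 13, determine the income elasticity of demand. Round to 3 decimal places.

4.453

Substituting, x = 75.5 − 0.71(44)² + 0.02(86000) − 2.67(13) = 75.5 − 1374.56 + 1720 − 34.71 = 386.23.
∂x/∂I = +0.02, so E_I = 0.02·(86000/386.23) ≈ 4.453.
E_I > 1: normal good (luxury).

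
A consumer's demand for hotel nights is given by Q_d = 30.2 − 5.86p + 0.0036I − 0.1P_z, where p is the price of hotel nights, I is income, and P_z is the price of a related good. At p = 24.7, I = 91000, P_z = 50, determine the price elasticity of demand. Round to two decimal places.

-0.70

Substituting, Q_d = 30.2 − 5.86(24.7) + 0.0036(91000) − 0.1(50) = 30.2 − 144.742 + 327.6 − 5 = 208.058.
∂Q_d/∂p = −5.86, so E_p = (−5.86)·(24.7/208.058) ≈ -0.70.
|E_p| < 1: demand is inelastic.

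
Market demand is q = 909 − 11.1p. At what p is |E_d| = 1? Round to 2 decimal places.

40.95

For linear demand q = a − bp, E = −bp/(a − bp). |E| = 1 ⇒ bp = a − bp ⇒ p = a/(2b).
p = 909/(2·11.1) ≈ 40.95.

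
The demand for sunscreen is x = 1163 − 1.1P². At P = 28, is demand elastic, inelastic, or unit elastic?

elastic

At P = 28, x = 300.6.
dx/dP = −2·1.1·P = −61.6.
Point elasticity E = (dx/dP)·(P/x) = -61.6 × 28/300.6 ≈ -5.738.
|E| ≈ 5.738 > 1, so demand is elastic.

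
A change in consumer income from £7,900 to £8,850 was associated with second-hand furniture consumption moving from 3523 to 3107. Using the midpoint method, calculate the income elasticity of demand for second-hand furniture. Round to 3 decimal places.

%ΔQ = (3107 − 3523)/[(3523+3107)/2] = -416/3315 ≈ -0.1255.
%ΔM = (8,850 − 7,900)/[(7,900+8,850)/2] = 950/8375 ≈ 0.1134.
E_I = %ΔQ/%ΔM ≈ -1.106.
E_I < 0: inferior good.

-1.106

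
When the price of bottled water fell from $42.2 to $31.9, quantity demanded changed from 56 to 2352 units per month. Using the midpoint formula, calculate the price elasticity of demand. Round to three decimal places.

-6.860

%ΔQ = (2352 − 56)/[(56 + 2352)/2] = 2296/1204 ≈ 1.9070.
%Δp = (31.9 − 42.2)/[(42.2 + 31.9)/2] = -10.3/37.05 ≈ -0.2780.
Arc elasticity E = %ΔQ/%Δp ≈ 1.9070/-0.2780 ≈ -6.860.
|E| > 1: demand is elastic over this range.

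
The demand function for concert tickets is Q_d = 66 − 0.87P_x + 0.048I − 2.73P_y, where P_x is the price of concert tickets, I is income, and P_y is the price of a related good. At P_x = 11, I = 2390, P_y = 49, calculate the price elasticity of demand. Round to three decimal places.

-0.256

At the given point, Q_d = 66 − 0.87(11) + 0.048(2390) − 2.73(49) = 66 − 9.57 + 114.72 − 133.77 = 37.38.
∂Q_d/∂P_x = −0.87, so E_p = (−0.87)·(11/37.38) ≈ -0.256.
|E_p| < 1: demand is inelastic.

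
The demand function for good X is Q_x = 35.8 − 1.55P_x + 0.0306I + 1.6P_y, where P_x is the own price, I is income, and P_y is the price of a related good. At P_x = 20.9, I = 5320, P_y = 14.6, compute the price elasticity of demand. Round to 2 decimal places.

Substituting, Q_x = 35.8 − 1.55(20.9) + 0.0306(5320) + 1.6(14.6) = 35.8 − 32.395 + 162.792 + 23.36 = 189.557.
∂Q_x/∂P_x = −1.55, so E_p = (−1.55)·(20.9/189.557) ≈ -0.17.
|E_p| < 1: demand is inelastic.

-0.17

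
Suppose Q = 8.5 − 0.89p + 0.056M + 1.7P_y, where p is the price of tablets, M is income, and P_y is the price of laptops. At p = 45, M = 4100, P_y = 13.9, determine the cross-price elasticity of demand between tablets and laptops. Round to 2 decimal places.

Q = 8.5 − 0.89(45) + 0.056(4100) + 1.7(13.9) = 8.5 − 40.05 + 229.6 + 23.63 = 221.68.
∂Q/∂P_y = +1.7, so E_xy = 1.7·(13.9/221.68) ≈ 0.11.
E_xy > 0: the goods are substitutes.

0.11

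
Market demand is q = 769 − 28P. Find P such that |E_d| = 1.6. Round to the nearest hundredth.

16.90

Set −bP/(a − bP) = −1.6 ⇒ bP = 1.6(a − bP) ⇒ bP(1+1.6) = 1.6·a.
P = 1.6·769/(28·2.6) ≈ 16.90.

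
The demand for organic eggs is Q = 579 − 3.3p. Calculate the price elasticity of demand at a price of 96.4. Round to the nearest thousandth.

At p = 96.4, Q = 260.88.
dQ/dp = −3.3.
Point elasticity E = (dQ/dp)·(p/Q) = -3.3 × 96.4/260.88 ≈ -1.219.
|E| > 1, so demand is elastic at this price.

-1.219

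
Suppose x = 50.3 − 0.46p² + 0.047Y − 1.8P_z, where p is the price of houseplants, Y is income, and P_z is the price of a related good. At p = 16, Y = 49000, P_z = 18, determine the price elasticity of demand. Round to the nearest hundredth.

Substituting, x = 50.3 − 0.46(16)² + 0.047(49000) − 1.8(18) = 50.3 − 117.76 + 2303 − 32.4 = 2203.14.
∂x/∂p = −2·0.46·p = -14.72, so E_p = -14.72·(16/2203.14) ≈ -0.11.
|E_p| < 1: demand is inelastic.

-0.11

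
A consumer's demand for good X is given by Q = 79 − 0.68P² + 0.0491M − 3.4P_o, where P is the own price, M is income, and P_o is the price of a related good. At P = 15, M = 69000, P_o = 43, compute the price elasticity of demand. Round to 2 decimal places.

-0.10

First evaluate Q: 79 − 0.68(15)² + 0.0491(69000) − 3.4(43) = 79 − 153 + 3387.9 − 146.2 = 3167.7.
∂Q/∂P = −2·0.68·P = -20.4, so E_p = -20.4·(15/3167.7) ≈ -0.10.
|E_p| < 1: demand is inelastic.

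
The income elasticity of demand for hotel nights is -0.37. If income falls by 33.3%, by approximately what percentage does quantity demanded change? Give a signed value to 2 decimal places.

%ΔQ ≈ E × %ΔI = (-0.37) × (-33.3%) ≈ 12.32%.

12.32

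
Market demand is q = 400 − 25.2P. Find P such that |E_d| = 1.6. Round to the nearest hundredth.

9.77

Set −bP/(a − bP) = −1.6 ⇒ bP = 1.6(a − bP) ⇒ bP(1+1.6) = 1.6·a.
P = 1.6·400/(25.2·2.6) ≈ 9.77.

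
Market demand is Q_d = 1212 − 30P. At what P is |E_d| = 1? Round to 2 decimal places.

20.20

For linear demand Q_d = a − bP, E = −bP/(a − bP). |E| = 1 ⇒ bP = a − bP ⇒ P = a/(2b).
P = 1212/(2·30) = 20.20.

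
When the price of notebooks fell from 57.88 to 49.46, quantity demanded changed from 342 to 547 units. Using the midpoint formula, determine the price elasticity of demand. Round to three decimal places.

%ΔQ = (547 − 342)/[(342 + 547)/2] = 205/444.5 ≈ 0.4612.
%ΔP = (49.46 − 57.88)/[(57.88 + 49.46)/2] = -8.42/53.67 ≈ -0.1569.
Arc elasticity E = %ΔQ/%ΔP ≈ 0.4612/-0.1569 ≈ -2.940.
|E| > 1: demand is elastic over this range.

-2.940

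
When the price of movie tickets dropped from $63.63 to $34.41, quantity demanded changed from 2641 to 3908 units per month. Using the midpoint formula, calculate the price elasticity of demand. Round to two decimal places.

%Δq = (3908 − 2641)/[(2641 + 3908)/2] = 1267/3274.5 ≈ 0.3869.
%ΔP = (34.41 − 63.63)/[(63.63 + 34.41)/2] = -29.22/49.02 ≈ -0.5961.
Arc elasticity E = %Δq/%ΔP ≈ 0.3869/-0.5961 ≈ -0.65.
|E| < 1: demand is inelastic over this range.

-0.65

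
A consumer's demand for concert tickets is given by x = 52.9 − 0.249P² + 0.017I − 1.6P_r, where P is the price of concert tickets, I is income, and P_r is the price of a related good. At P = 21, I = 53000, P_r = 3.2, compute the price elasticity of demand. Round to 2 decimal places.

First evaluate x: 52.9 − 0.249(21)² + 0.017(53000) − 1.6(3.2) = 52.9 − 109.809 + 901 − 5.12 = 838.971.
∂x/∂P = −2·0.249·P = -10.458, so E_p = -10.458·(21/838.971) ≈ -0.26.
|E_p| < 1: demand is inelastic.

-0.26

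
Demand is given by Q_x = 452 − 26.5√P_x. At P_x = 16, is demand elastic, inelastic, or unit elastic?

At P_x = 16, Q_x = 346.
dQ_x/dP_x = −26.5/(2√P_x) = −26.5/(2·4).
Point elasticity E = (dQ_x/dP_x)·(P_x/Q_x) = -3.3125 × 16/346 ≈ -0.153.
|E| ≈ 0.153 < 1, so demand is inelastic.

inelastic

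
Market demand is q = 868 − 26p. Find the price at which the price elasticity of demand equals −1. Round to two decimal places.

16.69

For linear demand q = a − bp, E = −bp/(a − bp). |E| = 1 ⇒ bp = a − bp ⇒ p = a/(2b).
p = 868/(2·26) ≈ 16.69.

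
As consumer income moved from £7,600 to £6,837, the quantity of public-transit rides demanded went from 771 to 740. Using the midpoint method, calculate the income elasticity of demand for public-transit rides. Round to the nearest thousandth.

%ΔQ = (740 − 771)/[(771+740)/2] = -31/755.5 ≈ -0.0410.
%ΔM = (6,837 − 7,600)/[(7,600+6,837)/2] = -763/7218.5 ≈ -0.1057.
E_I = %ΔQ/%ΔM ≈ 0.388.
E_I ∈ (0,1): normal good (necessity).

0.388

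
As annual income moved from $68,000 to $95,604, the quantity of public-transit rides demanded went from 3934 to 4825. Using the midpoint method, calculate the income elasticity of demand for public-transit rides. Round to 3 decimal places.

%ΔQ = (4825 − 3934)/[(3934+4825)/2] = 891/4379.5 ≈ 0.2034.
%ΔI = (95,604 − 68,000)/[(68,000+95,604)/2] = 27604/81802 ≈ 0.3374.
E_I = %ΔQ/%ΔI ≈ 0.603.
E_I ∈ (0,1): normal good (necessity).

0.603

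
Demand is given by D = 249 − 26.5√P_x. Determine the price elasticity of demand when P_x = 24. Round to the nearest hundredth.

-0.54

At P_x = 24, D = 119.177.
dD/dP_x = −26.5/(2√P_x) = −26.5/(2·4.899).
Point elasticity E = (dD/dP_x)·(P_x/D) = -2.7046 × 24/119.177 ≈ -0.54.
|E| < 1, so demand is inelastic at this price.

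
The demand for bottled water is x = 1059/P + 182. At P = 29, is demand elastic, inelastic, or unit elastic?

At P = 29, x = 218.5172.
dx/dP = −1059/P² = −1.2592.
Point elasticity E = (dx/dP)·(P/x) = -1.2592 × 29/218.5172 ≈ -0.167.
|E| ≈ 0.167 < 1, so demand is inelastic.

inelastic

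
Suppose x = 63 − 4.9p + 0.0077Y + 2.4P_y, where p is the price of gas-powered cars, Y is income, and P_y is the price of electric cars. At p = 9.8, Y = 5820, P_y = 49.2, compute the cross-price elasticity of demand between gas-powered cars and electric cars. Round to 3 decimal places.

Substituting, x = 63 − 4.9(9.8) + 0.0077(5820) + 2.4(49.2) = 63 − 48.02 + 44.814 + 118.08 = 177.874.
∂x/∂P_y = +2.4, so E_xy = 2.4·(49.2/177.874) ≈ 0.664.
E_xy > 0: the goods are substitutes.

0.664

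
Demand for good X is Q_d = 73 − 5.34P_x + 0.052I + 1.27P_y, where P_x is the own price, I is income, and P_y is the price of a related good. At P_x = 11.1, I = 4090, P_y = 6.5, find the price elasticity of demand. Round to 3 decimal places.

-0.253

At the given point, Q_d = 73 − 5.34(11.1) + 0.052(4090) + 1.27(6.5) = 73 − 59.274 + 212.68 + 8.255 = 234.661.
∂Q_d/∂P_x = −5.34, so E_p = (−5.34)·(11.1/234.661) ≈ -0.253.
|E_p| < 1: demand is inelastic.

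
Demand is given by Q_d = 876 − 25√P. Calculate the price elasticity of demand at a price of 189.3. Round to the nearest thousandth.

-0.323

At P = 189.3, Q_d = 532.0342.
dQ_d/dP = −25/(2√P) = −25/(2·13.7586).
Point elasticity E = (dQ_d/dP)·(P/Q_d) = -0.9085 × 189.3/532.0342 ≈ -0.323.
|E| < 1, so demand is inelastic at this price.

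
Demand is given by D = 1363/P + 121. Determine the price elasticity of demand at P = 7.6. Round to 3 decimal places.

-0.597

At P = 7.6, D = 300.3421.
dD/dP = −1363/P² = −23.5976.
Point elasticity E = (dD/dP)·(P/D) = -23.5976 × 7.6/300.3421 ≈ -0.597.
|E| < 1, so demand is inelastic at this price.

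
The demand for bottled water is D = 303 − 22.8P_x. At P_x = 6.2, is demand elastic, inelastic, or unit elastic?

inelastic

At P_x = 6.2, D = 161.64.
dD/dP_x = −22.8.
Point elasticity E = (dD/dP_x)·(P_x/D) = -22.8 × 6.2/161.64 ≈ -0.875.
|E| ≈ 0.875 < 1, so demand is inelastic.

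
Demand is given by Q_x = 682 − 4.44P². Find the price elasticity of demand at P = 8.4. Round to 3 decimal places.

At P = 8.4, Q_x = 368.7136.
dQ_x/dP = −2·4.44·P = −74.592.
Point elasticity E = (dQ_x/dP)·(P/Q_x) = -74.592 × 8.4/368.7136 ≈ -1.699.
|E| > 1, so demand is elastic at this price.

-1.699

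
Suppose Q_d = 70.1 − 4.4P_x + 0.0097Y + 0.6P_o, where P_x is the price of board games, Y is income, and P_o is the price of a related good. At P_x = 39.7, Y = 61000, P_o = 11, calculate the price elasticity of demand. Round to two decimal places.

-0.35

Q_d = 70.1 − 4.4(39.7) + 0.0097(61000) + 0.6(11) = 70.1 − 174.68 + 591.7 + 6.6 = 493.72.
∂Q_d/∂P_x = −4.4, so E_p = (−4.4)·(39.7/493.72) ≈ -0.35.
|E_p| < 1: demand is inelastic.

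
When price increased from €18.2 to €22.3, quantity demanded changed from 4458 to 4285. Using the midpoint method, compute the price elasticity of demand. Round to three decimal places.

-0.195

%Δq = (4285 − 4458)/[(4458 + 4285)/2] = -173/4371.5 ≈ -0.0396.
%ΔP = (22.3 − 18.2)/[(18.2 + 22.3)/2] = 4.1/20.25 ≈ 0.2025.
Arc elasticity E = %Δq/%ΔP ≈ -0.0396/0.2025 ≈ -0.195.
|E| < 1: demand is inelastic over this range.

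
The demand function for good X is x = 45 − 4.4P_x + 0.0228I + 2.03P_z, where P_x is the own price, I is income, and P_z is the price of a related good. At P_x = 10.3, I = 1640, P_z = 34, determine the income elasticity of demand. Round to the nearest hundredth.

0.35

At the given point, x = 45 − 4.4(10.3) + 0.0228(1640) + 2.03(34) = 45 − 45.32 + 37.392 + 69.02 = 106.092.
∂x/∂I = +0.0228, so E_I = 0.0228·(1640/106.092) ≈ 0.35.
E_I ∈ (0,1): normal good (necessity).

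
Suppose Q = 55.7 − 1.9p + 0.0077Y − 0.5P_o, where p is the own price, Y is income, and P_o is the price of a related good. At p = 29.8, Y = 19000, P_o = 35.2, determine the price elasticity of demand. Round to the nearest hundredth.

-0.44

Substituting, Q = 55.7 − 1.9(29.8) + 0.0077(19000) − 0.5(35.2) = 55.7 − 56.62 + 146.3 − 17.6 = 127.78.
∂Q/∂p = −1.9, so E_p = (−1.9)·(29.8/127.78) ≈ -0.44.
|E_p| < 1: demand is inelastic.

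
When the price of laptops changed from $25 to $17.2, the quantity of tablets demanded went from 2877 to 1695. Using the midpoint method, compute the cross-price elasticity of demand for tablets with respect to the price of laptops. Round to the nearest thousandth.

%ΔQ_x = (1695 − 2877)/[(2877+1695)/2] = -1182/2286 ≈ -0.5171.
%ΔP_y = (17.2 − 25)/[(25+17.2)/2] ≈ -0.3697.
E_xy = -0.5171/-0.3697 ≈ 1.399.
E_xy > 0, so tablets and laptops are substitutes.

1.399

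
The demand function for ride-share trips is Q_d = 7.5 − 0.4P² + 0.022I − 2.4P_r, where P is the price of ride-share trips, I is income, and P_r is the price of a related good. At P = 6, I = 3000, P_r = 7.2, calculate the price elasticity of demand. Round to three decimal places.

At the given point, Q_d = 7.5 − 0.4(6)² + 0.022(3000) − 2.4(7.2) = 7.5 − 14.4 + 66 − 17.28 = 41.82.
∂Q_d/∂P = −2·0.4·P = -4.8, so E_p = -4.8·(6/41.82) ≈ -0.689.
|E_p| < 1: demand is inelastic.

-0.689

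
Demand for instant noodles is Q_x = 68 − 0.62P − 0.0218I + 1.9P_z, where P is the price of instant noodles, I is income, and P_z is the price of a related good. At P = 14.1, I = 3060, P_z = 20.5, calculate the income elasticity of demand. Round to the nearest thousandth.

-2.118

Q_x = 68 − 0.62(14.1) − 0.0218(3060) + 1.9(20.5) = 68 − 8.742 − 66.708 + 38.95 = 31.5.
∂Q_x/∂I = −0.0218, so E_I = -0.0218·(3060/31.5) ≈ -2.118.
E_I < 0: inferior good.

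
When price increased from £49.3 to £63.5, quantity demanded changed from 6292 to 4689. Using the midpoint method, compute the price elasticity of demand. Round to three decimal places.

-1.160

%Δq = (4689 − 6292)/[(6292 + 4689)/2] = -1603/5490.5 ≈ -0.2920.
%ΔP = (63.5 − 49.3)/[(49.3 + 63.5)/2] = 14.2/56.4 ≈ 0.2518.
Arc elasticity E = %Δq/%ΔP ≈ -0.2920/0.2518 ≈ -1.160.
|E| > 1: demand is elastic over this range.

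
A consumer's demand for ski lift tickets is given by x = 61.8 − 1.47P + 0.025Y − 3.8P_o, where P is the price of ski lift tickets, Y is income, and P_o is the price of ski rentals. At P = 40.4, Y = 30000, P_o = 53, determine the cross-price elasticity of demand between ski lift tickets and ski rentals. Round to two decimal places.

x = 61.8 − 1.47(40.4) + 0.025(30000) − 3.8(53) = 61.8 − 59.388 + 750 − 201.4 = 551.012.
∂x/∂P_o = −3.8, so E_xy = -3.8·(53/551.012) ≈ -0.37.
E_xy < 0: the goods are complements.

-0.37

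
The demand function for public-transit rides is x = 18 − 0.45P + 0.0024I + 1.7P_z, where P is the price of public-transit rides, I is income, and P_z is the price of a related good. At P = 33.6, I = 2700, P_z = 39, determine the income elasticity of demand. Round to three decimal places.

0.086

First evaluate x: 18 − 0.45(33.6) + 0.0024(2700) + 1.7(39) = 18 − 15.12 + 6.48 + 66.3 = 75.66.
∂x/∂I = +0.0024, so E_I = 0.0024·(2700/75.66) ≈ 0.086.
E_I ∈ (0,1): normal good (necessity).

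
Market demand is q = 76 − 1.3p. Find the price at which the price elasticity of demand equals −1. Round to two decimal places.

For linear demand q = a − bp, E = −bp/(a − bp). |E| = 1 ⇒ bp = a − bp ⇒ p = a/(2b).
p = 76/(2·1.3) ≈ 29.23.

29.23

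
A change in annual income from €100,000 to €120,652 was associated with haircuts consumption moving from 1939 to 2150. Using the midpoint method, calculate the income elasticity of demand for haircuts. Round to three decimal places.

%ΔQ = (2150 − 1939)/[(1939+2150)/2] = 211/2044.5 ≈ 0.1032.
%ΔM = (120,652 − 100,000)/[(100,000+120,652)/2] = 20652/110326 ≈ 0.1872.
E_I = %ΔQ/%ΔM ≈ 0.551.
E_I ∈ (0,1): normal good (necessity).

0.551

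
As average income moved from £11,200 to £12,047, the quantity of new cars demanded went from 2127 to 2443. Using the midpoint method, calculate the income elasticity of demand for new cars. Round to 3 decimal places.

1.898

%ΔQ = (2443 − 2127)/[(2127+2443)/2] = 316/2285 ≈ 0.1383.
%ΔI = (12,047 − 11,200)/[(11,200+12,047)/2] = 847/11623.5 ≈ 0.0729.
E_I = %ΔQ/%ΔI ≈ 1.898.
E_I > 1: normal good (luxury).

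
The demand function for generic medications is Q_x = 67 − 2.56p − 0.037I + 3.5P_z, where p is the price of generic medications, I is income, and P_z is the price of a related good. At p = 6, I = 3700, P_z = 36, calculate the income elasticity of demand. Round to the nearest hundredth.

First evaluate Q_x: 67 − 2.56(6) − 0.037(3700) + 3.5(36) = 67 − 15.36 − 136.9 + 126 = 40.74.
∂Q_x/∂I = −0.037, so E_I = -0.037·(3700/40.74) ≈ -3.36.
E_I < 0: inferior good.

-3.36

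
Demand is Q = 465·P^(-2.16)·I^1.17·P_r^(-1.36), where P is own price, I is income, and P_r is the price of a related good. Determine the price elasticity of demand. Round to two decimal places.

-2.16

For a Cobb–Douglas (constant-elasticity) form Q = A·P^α·…, the elasticity with respect to P equals the exponent α at every point.
Here the exponent on P is -2.16, so the price elasticity of demand is -2.16.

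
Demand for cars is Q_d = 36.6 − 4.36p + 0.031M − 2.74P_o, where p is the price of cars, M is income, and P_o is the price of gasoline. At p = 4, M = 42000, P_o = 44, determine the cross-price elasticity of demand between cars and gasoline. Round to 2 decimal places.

-0.10

Evaluating quantity at (p, M, P_o) gives Q_d = 36.6 − 4.36(4) + 0.031(42000) − 2.74(44) = 36.6 − 17.44 + 1302 − 120.56 = 1200.6.
∂Q_d/∂P_o = −2.74, so E_xy = -2.74·(44/1200.6) ≈ -0.10.
E_xy < 0: the goods are complements.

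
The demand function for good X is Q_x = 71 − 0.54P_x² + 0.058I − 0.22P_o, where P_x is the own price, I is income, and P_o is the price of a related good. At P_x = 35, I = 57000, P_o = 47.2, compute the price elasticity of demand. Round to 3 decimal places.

Evaluating quantity at (P_x, I, P_o) gives Q_x = 71 − 0.54(35)² + 0.058(57000) − 0.22(47.2) = 71 − 661.5 + 3306 − 10.384 = 2705.116.
∂Q_x/∂P_x = −2·0.54·P_x = -37.8, so E_p = -37.8·(35/2705.116) ≈ -0.489.
|E_p| < 1: demand is inelastic.

-0.489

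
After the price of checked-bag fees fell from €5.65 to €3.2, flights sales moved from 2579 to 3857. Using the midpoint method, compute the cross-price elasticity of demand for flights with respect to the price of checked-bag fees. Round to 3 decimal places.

%ΔQ_x = (3857 − 2579)/[(2579+3857)/2] = 1278/3218 ≈ 0.3971.
%ΔP_y = (3.2 − 5.65)/[(5.65+3.2)/2] ≈ -0.5537.
E_xy = 0.3971/-0.5537 ≈ -0.717.
E_xy < 0, so flights and checked-bag fees are complements.

-0.717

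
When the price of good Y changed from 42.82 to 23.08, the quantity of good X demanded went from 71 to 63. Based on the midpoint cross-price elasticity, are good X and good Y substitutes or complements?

%ΔQ_x = (63 − 71)/[(71+63)/2] = -8/67 ≈ -0.1194.
%ΔP_y = (23.08 − 42.82)/[(42.82+23.08)/2] ≈ -0.5991.
E_xy = -0.1194/-0.5991 ≈ 0.199.
E_xy > 0, so the goods are substitutes.

substitutes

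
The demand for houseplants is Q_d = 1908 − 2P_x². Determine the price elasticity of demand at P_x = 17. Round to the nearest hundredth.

-0.87

At P_x = 17, Q_d = 1330.
dQ_d/dP_x = −2·2·P_x = −68.
Point elasticity E = (dQ_d/dP_x)·(P_x/Q_d) = -68 × 17/1330 ≈ -0.87.
|E| < 1, so demand is inelastic at this price.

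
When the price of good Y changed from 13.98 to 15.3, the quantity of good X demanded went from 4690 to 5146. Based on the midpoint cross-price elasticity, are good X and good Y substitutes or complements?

%ΔQ_x = (5146 − 4690)/[(4690+5146)/2] = 456/4918 ≈ 0.0927.
%ΔP_y = (15.3 − 13.98)/[(13.98+15.3)/2] ≈ 0.0902.
E_xy = 0.0927/0.0902 ≈ 1.028.
E_xy > 0, so the goods are substitutes.

substitutes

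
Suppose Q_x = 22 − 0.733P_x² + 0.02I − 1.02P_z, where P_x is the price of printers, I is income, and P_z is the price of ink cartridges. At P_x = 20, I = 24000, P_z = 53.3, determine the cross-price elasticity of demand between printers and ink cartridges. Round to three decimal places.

-0.352

First evaluate Q_x: 22 − 0.733(20)² + 0.02(24000) − 1.02(53.3) = 22 − 293.2 + 480 − 54.366 = 154.434.
∂Q_x/∂P_z = −1.02, so E_xy = -1.02·(53.3/154.434) ≈ -0.352.
E_xy < 0: the goods are complements.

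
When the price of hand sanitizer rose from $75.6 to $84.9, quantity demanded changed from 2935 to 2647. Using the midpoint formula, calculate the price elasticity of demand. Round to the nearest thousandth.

%Δq = (2647 − 2935)/[(2935 + 2647)/2] = -288/2791 ≈ -0.1032.
%Δp = (84.9 − 75.6)/[(75.6 + 84.9)/2] = 9.3/80.25 ≈ 0.1159.
Arc elasticity E = %Δq/%Δp ≈ -0.1032/0.1159 ≈ -0.890.
|E| < 1: demand is inelastic over this range.

-0.890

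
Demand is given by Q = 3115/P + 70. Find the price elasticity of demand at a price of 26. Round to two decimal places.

-0.63

At P = 26, Q = 189.8077.
dQ/dP = −3115/P² = −4.608.
Point elasticity E = (dQ/dP)·(P/Q) = -4.608 × 26/189.8077 ≈ -0.63.
|E| < 1, so demand is inelastic at this price.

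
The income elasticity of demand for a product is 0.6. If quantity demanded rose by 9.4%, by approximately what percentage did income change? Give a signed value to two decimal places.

15.67

%ΔQ ≈ E × %ΔI ⇒ %ΔI = %ΔQ / E = (9.4%)/(0.6) ≈ 15.67%.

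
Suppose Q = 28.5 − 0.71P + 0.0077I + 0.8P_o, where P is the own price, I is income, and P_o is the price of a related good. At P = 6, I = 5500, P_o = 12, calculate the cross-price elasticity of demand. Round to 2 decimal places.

0.13

Substituting, Q = 28.5 − 0.71(6) + 0.0077(5500) + 0.8(12) = 28.5 − 4.26 + 42.35 + 9.6 = 76.19.
∂Q/∂P_o = +0.8, so E_xy = 0.8·(12/76.19) ≈ 0.13.
E_xy > 0: the goods are substitutes.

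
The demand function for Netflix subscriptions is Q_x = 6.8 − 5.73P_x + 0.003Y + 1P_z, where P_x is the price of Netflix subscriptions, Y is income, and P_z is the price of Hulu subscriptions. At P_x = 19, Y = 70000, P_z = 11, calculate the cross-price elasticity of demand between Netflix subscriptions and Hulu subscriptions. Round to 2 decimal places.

0.09

Substituting, Q_x = 6.8 − 5.73(19) + 0.003(70000) + 1(11) = 6.8 − 108.87 + 210 + 11 = 118.93.
∂Q_x/∂P_z = +1, so E_xy = 1·(11/118.93) ≈ 0.09.
E_xy > 0: the goods are substitutes.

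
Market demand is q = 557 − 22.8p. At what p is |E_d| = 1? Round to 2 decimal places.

12.21

For linear demand q = a − bp, E = −bp/(a − bp). |E| = 1 ⇒ bp = a − bp ⇒ p = a/(2b).
p = 557/(2·22.8) ≈ 12.21.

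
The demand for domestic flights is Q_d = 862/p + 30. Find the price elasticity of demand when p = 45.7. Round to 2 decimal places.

-0.39

At p = 45.7, Q_d = 48.8621.
dQ_d/dp = −862/p² = −0.4127.
Point elasticity E = (dQ_d/dp)·(p/Q_d) = -0.4127 × 45.7/48.8621 ≈ -0.39.
|E| < 1, so demand is inelastic at this price.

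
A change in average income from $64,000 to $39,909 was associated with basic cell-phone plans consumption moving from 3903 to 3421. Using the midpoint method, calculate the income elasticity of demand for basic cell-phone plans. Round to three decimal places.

%ΔQ = (3421 − 3903)/[(3903+3421)/2] = -482/3662 ≈ -0.1316.
%ΔI = (39,909 − 64,000)/[(64,000+39,909)/2] = -24091/51954.5 ≈ -0.4637.
E_I = %ΔQ/%ΔI ≈ 0.284.
E_I ∈ (0,1): normal good (necessity).

0.284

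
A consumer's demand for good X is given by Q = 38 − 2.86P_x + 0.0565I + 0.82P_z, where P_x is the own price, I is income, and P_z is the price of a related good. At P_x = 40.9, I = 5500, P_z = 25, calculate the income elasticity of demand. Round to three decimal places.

Evaluating quantity at (P_x, I, P_z) gives Q = 38 − 2.86(40.9) + 0.0565(5500) + 0.82(25) = 38 − 116.974 + 310.75 + 20.5 = 252.276.
∂Q/∂I = +0.0565, so E_I = 0.0565·(5500/252.276) ≈ 1.232.
E_I > 1: normal good (luxury).

1.232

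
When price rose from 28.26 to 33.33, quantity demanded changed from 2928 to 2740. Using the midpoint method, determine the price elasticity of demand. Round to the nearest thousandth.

%ΔQ = (2740 − 2928)/[(2928 + 2740)/2] = -188/2834 ≈ -0.0663.
%Δp = (33.33 − 28.26)/[(28.26 + 33.33)/2] = 5.07/30.795 ≈ 0.1646.
Arc elasticity E = %ΔQ/%Δp ≈ -0.0663/0.1646 ≈ -0.403.
|E| < 1: demand is inelastic over this range.

-0.403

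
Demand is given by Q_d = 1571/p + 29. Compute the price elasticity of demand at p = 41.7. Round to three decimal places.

At p = 41.7, Q_d = 66.6739.
dQ_d/dp = −1571/p² = −0.9034.
Point elasticity E = (dQ_d/dp)·(p/Q_d) = -0.9034 × 41.7/66.6739 ≈ -0.565.
|E| < 1, so demand is inelastic at this price.

-0.565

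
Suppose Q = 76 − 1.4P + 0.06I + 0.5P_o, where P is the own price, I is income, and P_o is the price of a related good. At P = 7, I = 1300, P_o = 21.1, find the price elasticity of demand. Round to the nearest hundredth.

At the given point, Q = 76 − 1.4(7) + 0.06(1300) + 0.5(21.1) = 76 − 9.8 + 78 + 10.55 = 154.75.
∂Q/∂P = −1.4, so E_p = (−1.4)·(7/154.75) ≈ -0.06.
|E_p| < 1: demand is inelastic.

-0.06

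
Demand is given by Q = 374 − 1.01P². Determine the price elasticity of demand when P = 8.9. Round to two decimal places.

At P = 8.9, Q = 293.9979.
dQ/dP = −2·1.01·P = −17.978.
Point elasticity E = (dQ/dP)·(P/Q) = -17.978 × 8.9/293.9979 ≈ -0.54.
|E| < 1, so demand is inelastic at this price.

-0.54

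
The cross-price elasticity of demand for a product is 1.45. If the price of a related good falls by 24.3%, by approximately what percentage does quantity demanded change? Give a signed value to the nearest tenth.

%ΔQ ≈ E × %ΔP_y = (1.45) × (-24.3%) ≈ -35.2%.

-35.2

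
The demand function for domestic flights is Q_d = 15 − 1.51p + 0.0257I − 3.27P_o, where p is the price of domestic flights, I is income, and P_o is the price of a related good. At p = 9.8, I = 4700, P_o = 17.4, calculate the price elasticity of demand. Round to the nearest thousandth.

Evaluating quantity at (p, I, P_o) gives Q_d = 15 − 1.51(9.8) + 0.0257(4700) − 3.27(17.4) = 15 − 14.798 + 120.79 − 56.898 = 64.094.
∂Q_d/∂p = −1.51, so E_p = (−1.51)·(9.8/64.094) ≈ -0.231.
|E_p| < 1: demand is inelastic.

-0.231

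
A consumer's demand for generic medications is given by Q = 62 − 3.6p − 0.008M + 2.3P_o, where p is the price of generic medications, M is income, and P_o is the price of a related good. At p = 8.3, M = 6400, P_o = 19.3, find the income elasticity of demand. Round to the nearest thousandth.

Q = 62 − 3.6(8.3) − 0.008(6400) + 2.3(19.3) = 62 − 29.88 − 51.2 + 44.39 = 25.31.
∂Q/∂M = −0.008, so E_I = -0.008·(6400/25.31) ≈ -2.023.
E_I < 0: inferior good.

-2.023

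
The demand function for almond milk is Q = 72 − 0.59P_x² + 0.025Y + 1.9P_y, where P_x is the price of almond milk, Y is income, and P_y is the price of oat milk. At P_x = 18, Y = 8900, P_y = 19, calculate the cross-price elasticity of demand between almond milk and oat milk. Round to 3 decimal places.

Evaluating quantity at (P_x, Y, P_y) gives Q = 72 − 0.59(18)² + 0.025(8900) + 1.9(19) = 72 − 191.16 + 222.5 + 36.1 = 139.44.
∂Q/∂P_y = +1.9, so E_xy = 1.9·(19/139.44) ≈ 0.259.
E_xy > 0: the goods are substitutes.

0.259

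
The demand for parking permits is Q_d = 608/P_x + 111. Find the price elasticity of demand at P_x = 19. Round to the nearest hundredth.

-0.22

At P_x = 19, Q_d = 143.
dQ_d/dP_x = −608/P_x² = −1.6842.
Point elasticity E = (dQ_d/dP_x)·(P_x/Q_d) = -1.6842 × 19/143 ≈ -0.22.
|E| < 1, so demand is inelastic at this price.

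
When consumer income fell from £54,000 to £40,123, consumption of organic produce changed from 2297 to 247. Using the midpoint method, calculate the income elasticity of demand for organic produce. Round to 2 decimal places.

5.47

%ΔQ = (247 − 2297)/[(2297+247)/2] = -2050/1272 ≈ -1.6116.
%ΔY = (40,123 − 54,000)/[(54,000+40,123)/2] = -13877/47061.5 ≈ -0.2949.
E_I = %ΔQ/%ΔY ≈ 5.47.
E_I > 1: normal good (luxury).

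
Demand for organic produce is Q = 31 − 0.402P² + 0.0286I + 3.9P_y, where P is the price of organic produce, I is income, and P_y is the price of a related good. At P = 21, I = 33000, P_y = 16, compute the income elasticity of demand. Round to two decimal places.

Evaluating quantity at (P, I, P_y) gives Q = 31 − 0.402(21)² + 0.0286(33000) + 3.9(16) = 31 − 177.282 + 943.8 + 62.4 = 859.918.
∂Q/∂I = +0.0286, so E_I = 0.0286·(33000/859.918) ≈ 1.10.
E_I > 1: normal good (luxury).

1.10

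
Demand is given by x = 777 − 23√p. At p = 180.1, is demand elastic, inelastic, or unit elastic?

inelastic

At p = 180.1, x = 468.3369.
dx/dp = −23/(2√p) = −23/(2·13.4201).
Point elasticity E = (dx/dp)·(p/x) = -0.8569 × 180.1/468.3369 ≈ -0.330.
|E| ≈ 0.330 < 1, so demand is inelastic.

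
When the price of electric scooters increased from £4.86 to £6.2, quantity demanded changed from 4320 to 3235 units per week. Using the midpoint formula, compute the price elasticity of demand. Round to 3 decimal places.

%Δq = (3235 − 4320)/[(4320 + 3235)/2] = -1085/3777.5 ≈ -0.2872.
%Δp = (6.2 − 4.86)/[(4.86 + 6.2)/2] = 1.34/5.53 ≈ 0.2423.
Arc elasticity E = %Δq/%Δp ≈ -0.2872/0.2423 ≈ -1.185.
|E| > 1: demand is elastic over this range.

-1.185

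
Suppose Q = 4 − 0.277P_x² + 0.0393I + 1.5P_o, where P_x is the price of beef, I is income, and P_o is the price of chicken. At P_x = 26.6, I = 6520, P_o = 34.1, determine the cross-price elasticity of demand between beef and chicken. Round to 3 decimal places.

Evaluating quantity at (P_x, I, P_o) gives Q = 4 − 0.277(26.6)² + 0.0393(6520) + 1.5(34.1) = 4 − 195.9941 + 256.236 + 51.15 = 115.3919.
∂Q/∂P_o = +1.5, so E_xy = 1.5·(34.1/115.3919) ≈ 0.443.
E_xy > 0: the goods are substitutes.

0.443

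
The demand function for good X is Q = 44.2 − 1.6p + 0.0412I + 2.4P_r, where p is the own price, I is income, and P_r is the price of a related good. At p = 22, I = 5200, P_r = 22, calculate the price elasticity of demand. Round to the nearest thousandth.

-0.128

Evaluating quantity at (p, I, P_r) gives Q = 44.2 − 1.6(22) + 0.0412(5200) + 2.4(22) = 44.2 − 35.2 + 214.24 + 52.8 = 276.04.
∂Q/∂p = −1.6, so E_p = (−1.6)·(22/276.04) ≈ -0.128.
|E_p| < 1: demand is inelastic.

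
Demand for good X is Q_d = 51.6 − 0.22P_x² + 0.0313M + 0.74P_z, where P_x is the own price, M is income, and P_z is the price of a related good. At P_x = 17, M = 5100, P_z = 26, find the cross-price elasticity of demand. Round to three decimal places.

Evaluating quantity at (P_x, M, P_z) gives Q_d = 51.6 − 0.22(17)² + 0.0313(5100) + 0.74(26) = 51.6 − 63.58 + 159.63 + 19.24 = 166.89.
∂Q_d/∂P_z = +0.74, so E_xy = 0.74·(26/166.89) ≈ 0.115.
E_xy > 0: the goods are substitutes.

0.115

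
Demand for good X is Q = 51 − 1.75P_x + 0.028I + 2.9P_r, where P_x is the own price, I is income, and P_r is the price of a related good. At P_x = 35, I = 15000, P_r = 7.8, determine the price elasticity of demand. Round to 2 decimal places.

Q = 51 − 1.75(35) + 0.028(15000) + 2.9(7.8) = 51 − 61.25 + 420 + 22.62 = 432.37.
∂Q/∂P_x = −1.75, so E_p = (−1.75)·(35/432.37) ≈ -0.14.
|E_p| < 1: demand is inelastic.

-0.14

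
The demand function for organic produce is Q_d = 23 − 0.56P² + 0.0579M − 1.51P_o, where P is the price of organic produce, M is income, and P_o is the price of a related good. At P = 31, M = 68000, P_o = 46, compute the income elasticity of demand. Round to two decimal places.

Substituting, Q_d = 23 − 0.56(31)² + 0.0579(68000) − 1.51(46) = 23 − 538.16 + 3937.2 − 69.46 = 3352.58.
∂Q_d/∂M = +0.0579, so E_I = 0.0579·(68000/3352.58) ≈ 1.17.
E_I > 1: normal good (luxury).

1.17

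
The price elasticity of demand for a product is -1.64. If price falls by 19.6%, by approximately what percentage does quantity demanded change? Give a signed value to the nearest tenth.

32.1

%ΔQ ≈ E × %ΔP = (-1.64) × (-19.6%) ≈ 32.1%.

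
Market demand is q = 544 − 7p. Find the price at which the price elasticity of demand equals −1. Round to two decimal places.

For linear demand q = a − bp, E = −bp/(a − bp). |E| = 1 ⇒ bp = a − bp ⇒ p = a/(2b).
p = 544/(2·7) ≈ 38.86.

38.86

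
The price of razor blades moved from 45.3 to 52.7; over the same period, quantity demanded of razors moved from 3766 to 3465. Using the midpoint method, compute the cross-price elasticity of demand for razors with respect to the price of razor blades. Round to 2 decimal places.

-0.55

%ΔQ_x = (3465 − 3766)/[(3766+3465)/2] = -301/3615.5 ≈ -0.0833.
%ΔP_y = (52.7 − 45.3)/[(45.3+52.7)/2] ≈ 0.1510.
E_xy = -0.0833/0.1510 ≈ -0.55.
E_xy < 0, so razors and razor blades are complements.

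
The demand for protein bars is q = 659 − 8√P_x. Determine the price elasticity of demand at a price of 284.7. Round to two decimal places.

-0.13

At P_x = 284.7, q = 524.0156.
dq/dP_x = −8/(2√P_x) = −8/(2·16.8731).
Point elasticity E = (dq/dP_x)·(P_x/q) = -0.2371 × 284.7/524.0156 ≈ -0.13.
|E| < 1, so demand is inelastic at this price.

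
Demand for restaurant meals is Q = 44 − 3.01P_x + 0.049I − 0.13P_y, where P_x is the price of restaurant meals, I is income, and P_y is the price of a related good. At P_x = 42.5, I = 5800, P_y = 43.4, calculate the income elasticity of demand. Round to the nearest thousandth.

Evaluating quantity at (P_x, I, P_y) gives Q = 44 − 3.01(42.5) + 0.049(5800) − 0.13(43.4) = 44 − 127.925 + 284.2 − 5.642 = 194.633.
∂Q/∂I = +0.049, so E_I = 0.049·(5800/194.633) ≈ 1.460.
E_I > 1: normal good (luxury).

1.460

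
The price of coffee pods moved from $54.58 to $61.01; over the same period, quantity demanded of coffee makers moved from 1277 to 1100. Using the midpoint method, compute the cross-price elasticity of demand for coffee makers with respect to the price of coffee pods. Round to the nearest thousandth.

-1.339

%ΔQ_x = (1100 − 1277)/[(1277+1100)/2] = -177/1188.5 ≈ -0.1489.
%ΔP_y = (61.01 − 54.58)/[(54.58+61.01)/2] ≈ 0.1113.
E_xy = -0.1489/0.1113 ≈ -1.339.
E_xy < 0, so coffee makers and coffee pods are complements.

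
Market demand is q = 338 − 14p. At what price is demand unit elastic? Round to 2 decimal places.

12.07

For linear demand q = a − bp, E = −bp/(a − bp). |E| = 1 ⇒ bp = a − bp ⇒ p = a/(2b).
p = 338/(2·14) ≈ 12.07.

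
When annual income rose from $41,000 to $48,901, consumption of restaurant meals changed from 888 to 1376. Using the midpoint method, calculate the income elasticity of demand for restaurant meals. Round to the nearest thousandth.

%ΔQ = (1376 − 888)/[(888+1376)/2] = 488/1132 ≈ 0.4311.
%ΔI = (48,901 − 41,000)/[(41,000+48,901)/2] = 7901/44950.5 ≈ 0.1758.
E_I = %ΔQ/%ΔI ≈ 2.453.
E_I > 1: normal good (luxury).

2.453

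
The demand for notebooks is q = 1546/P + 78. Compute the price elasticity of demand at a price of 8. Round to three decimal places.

-0.712

At P = 8, q = 271.25.
dq/dP = −1546/P² = −24.1562.
Point elasticity E = (dq/dP)·(P/q) = -24.1563 × 8/271.25 ≈ -0.712.
|E| < 1, so demand is inelastic at this price.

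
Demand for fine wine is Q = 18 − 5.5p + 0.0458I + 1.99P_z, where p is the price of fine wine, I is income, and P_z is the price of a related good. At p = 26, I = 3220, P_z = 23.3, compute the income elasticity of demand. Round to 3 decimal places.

2.142

Q = 18 − 5.5(26) + 0.0458(3220) + 1.99(23.3) = 18 − 143 + 147.476 + 46.367 = 68.843.
∂Q/∂I = +0.0458, so E_I = 0.0458·(3220/68.843) ≈ 2.142.
E_I > 1: normal good (luxury).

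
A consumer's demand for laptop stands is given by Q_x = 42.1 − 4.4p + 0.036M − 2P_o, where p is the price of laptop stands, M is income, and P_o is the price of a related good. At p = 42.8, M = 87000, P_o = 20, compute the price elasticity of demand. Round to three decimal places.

Substituting, Q_x = 42.1 − 4.4(42.8) + 0.036(87000) − 2(20) = 42.1 − 188.32 + 3132 − 40 = 2945.78.
∂Q_x/∂p = −4.4, so E_p = (−4.4)·(42.8/2945.78) ≈ -0.064.
|E_p| < 1: demand is inelastic.

-0.064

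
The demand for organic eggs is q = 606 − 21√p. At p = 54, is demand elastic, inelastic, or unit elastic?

inelastic

At p = 54, q = 451.6821.
dq/dp = −21/(2√p) = −21/(2·7.3485).
Point elasticity E = (dq/dp)·(p/q) = -1.4289 × 54/451.6821 ≈ -0.171.
|E| ≈ 0.171 < 1, so demand is inelastic.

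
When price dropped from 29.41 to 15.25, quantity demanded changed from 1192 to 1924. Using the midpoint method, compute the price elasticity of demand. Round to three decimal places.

-0.741

%Δq = (1924 − 1192)/[(1192 + 1924)/2] = 732/1558 ≈ 0.4698.
%ΔP = (15.25 − 29.41)/[(29.41 + 15.25)/2] = -14.16/22.33 ≈ -0.6341.
Arc elasticity E = %Δq/%ΔP ≈ 0.4698/-0.6341 ≈ -0.741.
|E| < 1: demand is inelastic over this range.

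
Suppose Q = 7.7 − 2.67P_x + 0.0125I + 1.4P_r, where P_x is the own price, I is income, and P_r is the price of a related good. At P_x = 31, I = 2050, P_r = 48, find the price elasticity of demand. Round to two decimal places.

Q = 7.7 − 2.67(31) + 0.0125(2050) + 1.4(48) = 7.7 − 82.77 + 25.625 + 67.2 = 17.755.
∂Q/∂P_x = −2.67, so E_p = (−2.67)·(31/17.755) ≈ -4.66.
|E_p| > 1: demand is elastic.

-4.66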